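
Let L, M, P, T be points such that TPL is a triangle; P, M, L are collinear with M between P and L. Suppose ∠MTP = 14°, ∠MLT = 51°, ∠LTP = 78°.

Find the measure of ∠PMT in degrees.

∠PMT = 115°

1. ∠PLT = 51°  [M on ray LP]
2. ∠LPT = 51°  [△TPL]
3. ∠MPT = 51°  [M on ray PL]
4. ∠PMT = 115°  [△TPM]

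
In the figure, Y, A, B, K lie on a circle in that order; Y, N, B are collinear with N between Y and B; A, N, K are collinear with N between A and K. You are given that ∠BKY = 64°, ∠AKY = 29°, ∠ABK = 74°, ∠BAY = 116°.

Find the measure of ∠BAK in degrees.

1. ∠ABY = 29°  [same arc YA]
2. ∠AYB = 35°  [△YAB]
3. ∠AKB = 35°  [same arc AB]
4. ∠BAK = 71°  [△ABK]

∠BAK = 71°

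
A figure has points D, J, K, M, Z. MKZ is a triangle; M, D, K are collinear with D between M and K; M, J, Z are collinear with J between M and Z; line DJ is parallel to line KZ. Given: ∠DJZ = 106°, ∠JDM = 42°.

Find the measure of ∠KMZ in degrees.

∠KMZ = 64°

1. ∠DJM = 74°  [linear pair at J on MZ]
2. ∠DMJ = 64°  [△MDJ]
3. ∠KMZ = 64°  [D on MK, J on MZ]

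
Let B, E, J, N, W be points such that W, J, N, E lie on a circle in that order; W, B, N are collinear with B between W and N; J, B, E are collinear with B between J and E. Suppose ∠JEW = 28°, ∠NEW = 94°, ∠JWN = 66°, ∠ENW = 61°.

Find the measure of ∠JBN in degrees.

∠JBN = 127°

1. ∠JNW = 28°  [same arc WJ]
2. ∠EWN = 25°  [△WNE]
3. ∠EJN = 25°  [same arc NE]
4. ∠JBN = 127°  [△JBN]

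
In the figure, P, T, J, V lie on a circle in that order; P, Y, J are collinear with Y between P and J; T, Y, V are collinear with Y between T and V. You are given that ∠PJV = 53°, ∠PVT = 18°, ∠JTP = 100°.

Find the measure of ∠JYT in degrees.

∠JYT = 115°

1. ∠PTV = 53°  [same arc PV]
2. ∠PJT = 18°  [same arc PT]
3. ∠JPT = 62°  [△PTJ]
4. ∠PYT = 65°  [△PYT]
5. ∠JYT = 115°  [linear pair at Y on PJ]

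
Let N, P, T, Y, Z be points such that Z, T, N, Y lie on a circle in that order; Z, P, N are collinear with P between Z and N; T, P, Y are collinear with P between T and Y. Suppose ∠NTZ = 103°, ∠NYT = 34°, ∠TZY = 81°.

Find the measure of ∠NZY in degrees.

∠NZY = 47°

1. ∠TNY = 99°  [cyclic ZTNY, opposite ∠Z+∠N]
2. ∠NTY = 47°  [△TNY]
3. ∠NZY = 47°  [same arc NY]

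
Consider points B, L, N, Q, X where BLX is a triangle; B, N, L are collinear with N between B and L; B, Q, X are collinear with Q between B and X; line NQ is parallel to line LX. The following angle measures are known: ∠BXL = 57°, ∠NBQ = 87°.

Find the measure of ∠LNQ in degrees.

∠LNQ = 144°

1. ∠BQN = 57°  [NQ∥LX, corresponding at Q]
2. ∠BNQ = 36°  [△BNQ]
3. ∠LNQ = 144°  [linear pair at N on BL]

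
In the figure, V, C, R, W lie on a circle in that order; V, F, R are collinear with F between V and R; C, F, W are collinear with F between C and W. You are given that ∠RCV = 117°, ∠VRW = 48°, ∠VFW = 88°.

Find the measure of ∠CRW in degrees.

∠CRW = 71°

1. ∠RWV = 63°  [cyclic VCRW, opposite ∠C+∠W]
2. ∠VCW = 48°  [same arc VW]
3. ∠RVW = 69°  [△VRW]
4. ∠CWV = 23°  [△VFW]
5. ∠CVW = 109°  [△VCW]
6. ∠CRW = 71°  [cyclic VCRW, opposite ∠V+∠R]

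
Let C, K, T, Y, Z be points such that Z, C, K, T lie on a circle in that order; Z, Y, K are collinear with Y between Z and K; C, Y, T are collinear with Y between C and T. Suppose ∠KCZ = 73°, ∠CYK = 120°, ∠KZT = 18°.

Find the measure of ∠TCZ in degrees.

∠TCZ = 55°

1. ∠KTZ = 107°  [cyclic ZCKT, opposite ∠C+∠T]
2. ∠TKZ = 55°  [△ZKT]
3. ∠TCZ = 55°  [same arc ZT]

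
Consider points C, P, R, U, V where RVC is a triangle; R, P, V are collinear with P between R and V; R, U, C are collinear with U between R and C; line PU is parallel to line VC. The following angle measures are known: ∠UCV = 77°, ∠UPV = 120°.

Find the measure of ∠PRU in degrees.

1. ∠RCV = 77°  [U on ray CR]
2. ∠RPU = 60°  [linear pair at P on RV]
3. ∠PUR = 77°  [PU∥VC, corresponding at U]
4. ∠PRU = 43°  [△RPU]

∠PRU = 43°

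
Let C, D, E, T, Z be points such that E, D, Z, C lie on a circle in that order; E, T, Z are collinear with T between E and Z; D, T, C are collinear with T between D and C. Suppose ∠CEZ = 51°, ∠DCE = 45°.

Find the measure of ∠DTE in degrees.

1. ∠CDZ = 51°  [same arc ZC]
2. ∠DZE = 45°  [same arc ED]
3. ∠DTZ = 84°  [△DTZ]
4. ∠DTE = 96°  [linear pair at T on EZ]

∠DTE = 96°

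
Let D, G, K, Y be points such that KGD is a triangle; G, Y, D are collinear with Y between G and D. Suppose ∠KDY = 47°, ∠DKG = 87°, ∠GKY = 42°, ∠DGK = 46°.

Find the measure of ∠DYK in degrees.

∠DYK = 88°

1. ∠KGY = 46°  [Y on ray GD]
2. ∠GYK = 92°  [△KGY]
3. ∠DYK = 88°  [linear pair at Y on GD]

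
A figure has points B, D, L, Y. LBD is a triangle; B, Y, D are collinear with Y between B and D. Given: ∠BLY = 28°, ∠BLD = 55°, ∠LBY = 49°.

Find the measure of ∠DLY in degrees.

∠DLY = 27°

1. ∠BYL = 103°  [△LBY]
2. ∠DBL = 49°  [Y on ray BD]
3. ∠DYL = 77°  [linear pair at Y on BD]
4. ∠BDL = 76°  [△LBD]
5. ∠LDY = 76°  [Y on ray DB]
6. ∠DLY = 27°  [△LYD]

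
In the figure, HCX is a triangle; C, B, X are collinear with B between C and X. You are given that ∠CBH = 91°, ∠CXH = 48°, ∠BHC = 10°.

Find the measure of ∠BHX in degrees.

1. ∠HBX = 89°  [linear pair at B on CX]
2. ∠BXH = 48°  [B on ray XC]
3. ∠BHX = 43°  [△HBX]

∠BHX = 43°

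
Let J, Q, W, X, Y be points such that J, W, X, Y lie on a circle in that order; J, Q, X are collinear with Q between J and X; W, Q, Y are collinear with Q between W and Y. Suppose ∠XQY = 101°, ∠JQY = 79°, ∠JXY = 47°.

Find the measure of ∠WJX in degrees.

∠WJX = 32°

1. ∠JQW = 101°  [vertical angles at Q]
2. ∠JWY = 47°  [same arc JY]
3. ∠WJX = 32°  [△JQW]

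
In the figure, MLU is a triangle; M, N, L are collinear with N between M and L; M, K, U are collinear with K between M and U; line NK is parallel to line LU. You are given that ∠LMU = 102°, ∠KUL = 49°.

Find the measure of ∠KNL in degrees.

∠KNL = 151°

1. ∠LUM = 49°  [K on ray UM]
2. ∠MLU = 29°  [△MLU]
3. ∠KNM = 29°  [NK∥LU, corresponding at N]
4. ∠KNL = 151°  [linear pair at N on ML]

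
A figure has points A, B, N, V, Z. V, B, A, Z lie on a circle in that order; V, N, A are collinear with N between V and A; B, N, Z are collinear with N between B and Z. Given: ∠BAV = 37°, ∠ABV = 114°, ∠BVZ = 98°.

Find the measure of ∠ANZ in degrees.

∠ANZ = 106°

1. ∠BZV = 37°  [same arc VB]
2. ∠AVB = 29°  [△VBA]
3. ∠VBZ = 45°  [△VBZ]
4. ∠AZB = 29°  [same arc BA]
5. ∠VAZ = 45°  [same arc VZ]
6. ∠ANZ = 106°  [△ANZ]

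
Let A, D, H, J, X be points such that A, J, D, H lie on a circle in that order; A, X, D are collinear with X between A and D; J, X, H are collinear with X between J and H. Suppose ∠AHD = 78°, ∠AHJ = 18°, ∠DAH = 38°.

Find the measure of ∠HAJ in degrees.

∠HAJ = 98°

1. ∠ADH = 64°  [△ADH]
2. ∠AJH = 64°  [same arc AH]
3. ∠HAJ = 98°  [△AJH]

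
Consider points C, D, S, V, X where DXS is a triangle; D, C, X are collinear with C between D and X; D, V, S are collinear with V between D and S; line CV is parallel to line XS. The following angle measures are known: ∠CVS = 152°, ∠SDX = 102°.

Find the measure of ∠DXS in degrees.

∠DXS = 50°

1. ∠CVD = 28°  [linear pair at V on DS]
2. ∠CDV = 102°  [C on DX, V on DS]
3. ∠DCV = 50°  [△DCV]
4. ∠DXS = 50°  [CV∥XS, corresponding at C]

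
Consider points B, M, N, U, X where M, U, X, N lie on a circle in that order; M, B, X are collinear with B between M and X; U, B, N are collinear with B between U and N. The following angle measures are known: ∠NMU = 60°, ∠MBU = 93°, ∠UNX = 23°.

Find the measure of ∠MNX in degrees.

∠MNX = 79°

1. ∠NXU = 120°  [cyclic MUXN, opposite ∠M+∠X]
2. ∠NBX = 93°  [vertical angles at B]
3. ∠NUX = 37°  [△UXN]
4. ∠MXN = 64°  [△XBN]
5. ∠NMX = 37°  [same arc XN]
6. ∠MNX = 79°  [△MXN]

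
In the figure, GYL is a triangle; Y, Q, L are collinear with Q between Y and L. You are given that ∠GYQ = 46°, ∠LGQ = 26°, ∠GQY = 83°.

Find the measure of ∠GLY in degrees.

∠GLY = 57°

1. ∠GQL = 97°  [linear pair at Q on YL]
2. ∠GLQ = 57°  [△GQL]
3. ∠GLY = 57°  [Q on ray LY]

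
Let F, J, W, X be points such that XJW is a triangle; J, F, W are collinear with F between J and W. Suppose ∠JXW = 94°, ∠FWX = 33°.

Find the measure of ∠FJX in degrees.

1. ∠JWX = 33°  [F on ray WJ]
2. ∠WJX = 53°  [△XJW]
3. ∠FJX = 53°  [F on ray JW]

∠FJX = 53°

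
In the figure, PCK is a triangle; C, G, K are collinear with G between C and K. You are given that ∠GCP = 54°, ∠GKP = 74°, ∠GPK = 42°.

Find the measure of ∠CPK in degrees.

1. ∠KCP = 54°  [G on ray CK]
2. ∠CKP = 74°  [G on ray KC]
3. ∠CPK = 52°  [△PCK]

∠CPK = 52°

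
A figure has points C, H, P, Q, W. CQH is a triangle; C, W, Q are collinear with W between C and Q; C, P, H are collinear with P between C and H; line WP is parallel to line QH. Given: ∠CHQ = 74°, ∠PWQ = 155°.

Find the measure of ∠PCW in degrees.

1. ∠CPW = 74°  [WP∥QH, corresponding at P]
2. ∠CWP = 25°  [linear pair at W on CQ]
3. ∠PCW = 81°  [△CWP]

∠PCW = 81°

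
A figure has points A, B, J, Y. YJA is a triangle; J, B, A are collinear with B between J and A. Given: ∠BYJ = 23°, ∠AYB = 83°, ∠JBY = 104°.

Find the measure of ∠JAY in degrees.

∠JAY = 21°

1. ∠ABY = 76°  [linear pair at B on JA]
2. ∠BAY = 21°  [△YBA]
3. ∠JAY = 21°  [B on ray AJ]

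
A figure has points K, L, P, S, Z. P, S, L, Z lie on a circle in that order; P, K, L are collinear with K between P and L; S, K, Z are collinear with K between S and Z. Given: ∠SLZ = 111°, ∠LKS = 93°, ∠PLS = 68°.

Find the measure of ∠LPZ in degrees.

∠LPZ = 19°

1. ∠PKZ = 93°  [vertical angles at K]
2. ∠PZS = 68°  [same arc PS]
3. ∠LPZ = 19°  [△PKZ]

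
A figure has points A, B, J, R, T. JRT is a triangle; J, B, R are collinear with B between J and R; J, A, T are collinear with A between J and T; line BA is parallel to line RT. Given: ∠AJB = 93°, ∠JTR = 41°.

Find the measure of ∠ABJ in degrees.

1. ∠RJT = 93°  [B on JR, A on JT]
2. ∠JRT = 46°  [△JRT]
3. ∠ABJ = 46°  [BA∥RT, corresponding at B]

∠ABJ = 46°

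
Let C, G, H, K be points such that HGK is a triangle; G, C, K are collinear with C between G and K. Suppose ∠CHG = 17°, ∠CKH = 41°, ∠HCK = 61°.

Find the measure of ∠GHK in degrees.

∠GHK = 95°

1. ∠GKH = 41°  [C on ray KG]
2. ∠GCH = 119°  [linear pair at C on GK]
3. ∠CGH = 44°  [△HGC]
4. ∠HGK = 44°  [C on ray GK]
5. ∠GHK = 95°  [△HGK]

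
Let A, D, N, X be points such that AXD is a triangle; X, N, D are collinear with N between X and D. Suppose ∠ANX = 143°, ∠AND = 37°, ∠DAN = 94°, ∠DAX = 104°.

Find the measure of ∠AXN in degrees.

∠AXN = 27°

1. ∠ADN = 49°  [△AND]
2. ∠ADX = 49°  [N on ray DX]
3. ∠AXD = 27°  [△AXD]
4. ∠AXN = 27°  [N on ray XD]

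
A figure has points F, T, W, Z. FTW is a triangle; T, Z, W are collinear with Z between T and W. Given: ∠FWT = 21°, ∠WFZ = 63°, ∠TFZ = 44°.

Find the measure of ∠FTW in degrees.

∠FTW = 52°

1. ∠FWZ = 21°  [Z on ray WT]
2. ∠FZW = 96°  [△FZW]
3. ∠FZT = 84°  [linear pair at Z on TW]
4. ∠FTZ = 52°  [△FTZ]
5. ∠FTW = 52°  [Z on ray TW]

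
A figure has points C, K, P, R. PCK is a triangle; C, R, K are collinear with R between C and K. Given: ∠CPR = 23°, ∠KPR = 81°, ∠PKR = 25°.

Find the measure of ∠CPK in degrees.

1. ∠KRP = 74°  [△PRK]
2. ∠CKP = 25°  [R on ray KC]
3. ∠CRP = 106°  [linear pair at R on CK]
4. ∠PCR = 51°  [△PCR]
5. ∠KCP = 51°  [R on ray CK]
6. ∠CPK = 104°  [△PCK]

∠CPK = 104°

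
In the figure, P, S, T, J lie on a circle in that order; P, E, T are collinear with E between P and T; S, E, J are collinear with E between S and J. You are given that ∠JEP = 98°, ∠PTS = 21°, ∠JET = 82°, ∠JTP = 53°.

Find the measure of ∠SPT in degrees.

∠SPT = 45°

1. ∠PES = 82°  [vertical angles at E]
2. ∠JSP = 53°  [same arc PJ]
3. ∠SPT = 45°  [△PES]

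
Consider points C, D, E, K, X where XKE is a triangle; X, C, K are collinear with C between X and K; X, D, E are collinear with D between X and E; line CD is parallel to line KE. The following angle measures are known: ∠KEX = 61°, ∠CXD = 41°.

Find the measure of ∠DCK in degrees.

∠DCK = 102°

1. ∠CDX = 61°  [CD∥KE, corresponding at D]
2. ∠DCX = 78°  [△XCD]
3. ∠DCK = 102°  [linear pair at C on XK]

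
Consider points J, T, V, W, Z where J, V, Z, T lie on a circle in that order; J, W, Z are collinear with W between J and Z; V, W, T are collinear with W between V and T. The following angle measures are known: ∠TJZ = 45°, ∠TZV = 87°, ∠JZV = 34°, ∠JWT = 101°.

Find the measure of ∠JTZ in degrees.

∠JTZ = 82°

1. ∠TVZ = 45°  [same arc ZT]
2. ∠VTZ = 48°  [△VZT]
3. ∠TWZ = 79°  [linear pair at W on JZ]
4. ∠JZT = 53°  [△ZWT]
5. ∠JTZ = 82°  [△JZT]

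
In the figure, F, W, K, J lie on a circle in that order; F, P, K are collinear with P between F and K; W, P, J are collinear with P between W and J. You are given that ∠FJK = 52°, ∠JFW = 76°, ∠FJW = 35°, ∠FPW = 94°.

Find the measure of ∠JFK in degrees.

1. ∠FWJ = 69°  [△FWJ]
2. ∠FKJ = 69°  [same arc FJ]
3. ∠JFK = 59°  [△FKJ]

∠JFK = 59°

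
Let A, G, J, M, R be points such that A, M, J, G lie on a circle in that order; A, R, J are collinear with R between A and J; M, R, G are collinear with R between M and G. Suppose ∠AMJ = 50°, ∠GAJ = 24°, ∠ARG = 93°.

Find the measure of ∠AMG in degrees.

1. ∠AGJ = 130°  [cyclic AMJG, opposite ∠M+∠G]
2. ∠AJG = 26°  [△AJG]
3. ∠AMG = 26°  [same arc AG]

∠AMG = 26°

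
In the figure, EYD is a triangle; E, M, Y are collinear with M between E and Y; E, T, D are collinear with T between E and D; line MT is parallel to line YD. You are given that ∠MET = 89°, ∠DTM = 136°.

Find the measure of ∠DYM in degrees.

1. ∠ETM = 44°  [linear pair at T on ED]
2. ∠EMT = 47°  [△EMT]
3. ∠TMY = 133°  [linear pair at M on EY]
4. ∠DYM = 47°  [MT∥YD, co-interior at Y–M]

∠DYM = 47°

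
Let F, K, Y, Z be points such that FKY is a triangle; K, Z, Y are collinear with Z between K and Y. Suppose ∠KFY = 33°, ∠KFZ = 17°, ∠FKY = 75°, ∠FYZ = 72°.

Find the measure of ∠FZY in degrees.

1. ∠FKZ = 75°  [Z on ray KY]
2. ∠FZK = 88°  [△FKZ]
3. ∠FZY = 92°  [linear pair at Z on KY]

∠FZY = 92°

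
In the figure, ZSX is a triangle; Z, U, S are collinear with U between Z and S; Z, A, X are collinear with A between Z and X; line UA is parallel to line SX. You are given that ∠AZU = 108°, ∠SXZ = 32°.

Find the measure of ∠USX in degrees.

∠USX = 40°

1. ∠SZX = 108°  [U on ZS, A on ZX]
2. ∠XSZ = 40°  [△ZSX]
3. ∠USX = 40°  [U on ray SZ]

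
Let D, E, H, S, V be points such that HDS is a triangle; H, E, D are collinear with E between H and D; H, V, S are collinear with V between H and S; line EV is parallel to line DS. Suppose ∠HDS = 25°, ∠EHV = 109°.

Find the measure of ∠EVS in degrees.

1. ∠HEV = 25°  [EV∥DS, corresponding at E]
2. ∠EVH = 46°  [△HEV]
3. ∠EVS = 134°  [linear pair at V on HS]

∠EVS = 134°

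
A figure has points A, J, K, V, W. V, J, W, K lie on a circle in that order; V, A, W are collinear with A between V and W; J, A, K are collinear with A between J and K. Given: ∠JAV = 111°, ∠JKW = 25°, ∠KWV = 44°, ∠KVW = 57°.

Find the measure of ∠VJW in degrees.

1. ∠JAW = 69°  [linear pair at A on VW]
2. ∠JVW = 25°  [same arc JW]
3. ∠KJW = 57°  [same arc WK]
4. ∠JWV = 54°  [△JAW]
5. ∠VJW = 101°  [△VJW]

∠VJW = 101°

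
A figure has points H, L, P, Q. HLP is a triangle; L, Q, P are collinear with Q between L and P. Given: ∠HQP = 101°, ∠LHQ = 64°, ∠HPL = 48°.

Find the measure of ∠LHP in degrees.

1. ∠HQL = 79°  [linear pair at Q on LP]
2. ∠HLQ = 37°  [△HLQ]
3. ∠HLP = 37°  [Q on ray LP]
4. ∠LHP = 95°  [△HLP]

∠LHP = 95°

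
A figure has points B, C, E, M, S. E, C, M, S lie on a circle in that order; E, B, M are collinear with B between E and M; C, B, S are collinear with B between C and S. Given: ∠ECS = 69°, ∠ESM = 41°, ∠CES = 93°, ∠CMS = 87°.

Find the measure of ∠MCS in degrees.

1. ∠EMS = 69°  [same arc ES]
2. ∠MES = 70°  [△EMS]
3. ∠MCS = 70°  [same arc MS]

∠MCS = 70°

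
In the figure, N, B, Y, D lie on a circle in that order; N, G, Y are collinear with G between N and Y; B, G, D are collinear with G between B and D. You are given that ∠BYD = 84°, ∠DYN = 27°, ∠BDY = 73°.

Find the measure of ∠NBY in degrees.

∠NBY = 50°

1. ∠BND = 96°  [cyclic NBYD, opposite ∠N+∠Y]
2. ∠DBN = 27°  [same arc ND]
3. ∠BNY = 73°  [same arc BY]
4. ∠BDN = 57°  [△NBD]
5. ∠BYN = 57°  [same arc NB]
6. ∠NBY = 50°  [△NBY]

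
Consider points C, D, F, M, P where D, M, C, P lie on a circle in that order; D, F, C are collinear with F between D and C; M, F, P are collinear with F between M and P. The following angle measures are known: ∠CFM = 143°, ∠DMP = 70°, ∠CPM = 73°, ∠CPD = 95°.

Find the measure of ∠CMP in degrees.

∠CMP = 15°

1. ∠DCP = 70°  [same arc DP]
2. ∠CDP = 15°  [△DCP]
3. ∠CMP = 15°  [same arc CP]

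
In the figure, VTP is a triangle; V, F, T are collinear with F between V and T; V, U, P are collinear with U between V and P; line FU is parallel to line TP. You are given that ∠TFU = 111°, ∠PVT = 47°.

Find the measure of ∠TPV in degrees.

1. ∠UFV = 69°  [linear pair at F on VT]
2. ∠FVU = 47°  [F on VT, U on VP]
3. ∠FUV = 64°  [△VFU]
4. ∠TPV = 64°  [FU∥TP, corresponding at U]

∠TPV = 64°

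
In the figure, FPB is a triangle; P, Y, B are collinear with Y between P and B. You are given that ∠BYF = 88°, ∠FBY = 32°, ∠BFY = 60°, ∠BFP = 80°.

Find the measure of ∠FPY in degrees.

∠FPY = 68°

1. ∠FBP = 32°  [Y on ray BP]
2. ∠BPF = 68°  [△FPB]
3. ∠FPY = 68°  [Y on ray PB]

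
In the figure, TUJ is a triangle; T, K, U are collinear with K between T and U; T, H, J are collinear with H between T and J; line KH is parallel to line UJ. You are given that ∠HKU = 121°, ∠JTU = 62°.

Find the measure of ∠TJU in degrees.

1. ∠HKT = 59°  [linear pair at K on TU]
2. ∠HTK = 62°  [K on TU, H on TJ]
3. ∠KHT = 59°  [△TKH]
4. ∠TJU = 59°  [KH∥UJ, corresponding at H]

∠TJU = 59°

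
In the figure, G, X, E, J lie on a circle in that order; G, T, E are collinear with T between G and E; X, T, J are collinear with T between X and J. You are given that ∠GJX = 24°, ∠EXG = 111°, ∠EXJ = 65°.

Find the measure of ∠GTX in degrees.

1. ∠GEX = 24°  [same arc GX]
2. ∠ETX = 91°  [△XTE]
3. ∠GTX = 89°  [linear pair at T on GE]

∠GTX = 89°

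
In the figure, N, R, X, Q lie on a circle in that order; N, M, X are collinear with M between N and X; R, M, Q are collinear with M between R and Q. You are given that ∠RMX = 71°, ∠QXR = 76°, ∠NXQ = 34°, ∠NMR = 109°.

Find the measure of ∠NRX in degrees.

1. ∠QNR = 104°  [cyclic NRXQ, opposite ∠N+∠X]
2. ∠NRQ = 34°  [same arc NQ]
3. ∠RNX = 37°  [△NMR]
4. ∠NQR = 42°  [△NRQ]
5. ∠NXR = 42°  [same arc NR]
6. ∠NRX = 101°  [△NRX]

∠NRX = 101°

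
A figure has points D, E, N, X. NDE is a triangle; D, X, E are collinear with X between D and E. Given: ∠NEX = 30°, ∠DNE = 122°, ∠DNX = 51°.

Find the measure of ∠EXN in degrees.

∠EXN = 79°

1. ∠DEN = 30°  [X on ray ED]
2. ∠EDN = 28°  [△NDE]
3. ∠NDX = 28°  [X on ray DE]
4. ∠DXN = 101°  [△NDX]
5. ∠EXN = 79°  [linear pair at X on DE]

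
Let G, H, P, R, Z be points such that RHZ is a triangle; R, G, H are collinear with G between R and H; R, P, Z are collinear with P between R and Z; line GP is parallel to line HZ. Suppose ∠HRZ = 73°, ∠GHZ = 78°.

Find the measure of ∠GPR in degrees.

1. ∠RHZ = 78°  [G on ray HR]
2. ∠HZR = 29°  [△RHZ]
3. ∠GPR = 29°  [GP∥HZ, corresponding at P]

∠GPR = 29°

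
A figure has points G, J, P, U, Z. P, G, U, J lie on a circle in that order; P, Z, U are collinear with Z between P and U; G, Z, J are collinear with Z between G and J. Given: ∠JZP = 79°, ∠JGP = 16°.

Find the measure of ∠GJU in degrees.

1. ∠JZU = 101°  [linear pair at Z on PU]
2. ∠JUP = 16°  [same arc PJ]
3. ∠GJU = 63°  [△UZJ]

∠GJU = 63°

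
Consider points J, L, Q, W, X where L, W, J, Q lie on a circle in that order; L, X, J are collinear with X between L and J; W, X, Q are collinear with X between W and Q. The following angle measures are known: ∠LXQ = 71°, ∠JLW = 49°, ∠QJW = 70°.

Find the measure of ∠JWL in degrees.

∠JWL = 83°

1. ∠JXW = 71°  [vertical angles at X]
2. ∠JQW = 49°  [same arc WJ]
3. ∠JWQ = 61°  [△WJQ]
4. ∠LJW = 48°  [△WXJ]
5. ∠JWL = 83°  [△LWJ]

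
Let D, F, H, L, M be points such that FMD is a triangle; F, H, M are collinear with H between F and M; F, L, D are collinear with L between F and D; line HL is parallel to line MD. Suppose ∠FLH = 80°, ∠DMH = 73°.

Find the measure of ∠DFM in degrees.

∠DFM = 27°

1. ∠FDM = 80°  [HL∥MD, corresponding at L]
2. ∠DMF = 73°  [H on ray MF]
3. ∠DFM = 27°  [△FMD]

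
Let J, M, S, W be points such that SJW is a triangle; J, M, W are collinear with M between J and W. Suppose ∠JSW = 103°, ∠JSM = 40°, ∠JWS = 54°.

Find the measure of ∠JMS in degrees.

1. ∠SJW = 23°  [△SJW]
2. ∠MJS = 23°  [M on ray JW]
3. ∠JMS = 117°  [△SJM]

∠JMS = 117°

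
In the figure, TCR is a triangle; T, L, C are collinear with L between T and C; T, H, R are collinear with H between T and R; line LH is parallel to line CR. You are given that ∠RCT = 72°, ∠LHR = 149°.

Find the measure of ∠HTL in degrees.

1. ∠HLT = 72°  [LH∥CR, corresponding at L]
2. ∠LHT = 31°  [linear pair at H on TR]
3. ∠HTL = 77°  [△TLH]

∠HTL = 77°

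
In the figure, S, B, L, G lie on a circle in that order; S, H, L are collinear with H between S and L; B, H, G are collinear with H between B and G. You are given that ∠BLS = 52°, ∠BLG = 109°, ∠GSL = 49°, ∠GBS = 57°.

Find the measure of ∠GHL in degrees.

1. ∠BGS = 52°  [same arc SB]
2. ∠GHS = 79°  [△SHG]
3. ∠GHL = 101°  [linear pair at H on SL]

∠GHL = 101°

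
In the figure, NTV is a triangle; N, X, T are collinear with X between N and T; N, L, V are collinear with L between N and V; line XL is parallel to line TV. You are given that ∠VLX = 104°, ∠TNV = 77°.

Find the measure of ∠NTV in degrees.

∠NTV = 27°

1. ∠NLX = 76°  [linear pair at L on NV]
2. ∠LNX = 77°  [X on NT, L on NV]
3. ∠LXN = 27°  [△NXL]
4. ∠NTV = 27°  [XL∥TV, corresponding at X]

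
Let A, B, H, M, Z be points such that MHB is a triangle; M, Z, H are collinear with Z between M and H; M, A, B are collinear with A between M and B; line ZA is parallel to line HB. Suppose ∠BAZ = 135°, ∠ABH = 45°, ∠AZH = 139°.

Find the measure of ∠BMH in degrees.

∠BMH = 94°

1. ∠MAZ = 45°  [linear pair at A on MB]
2. ∠AZM = 41°  [linear pair at Z on MH]
3. ∠AMZ = 94°  [△MZA]
4. ∠BMH = 94°  [Z on MH, A on MB]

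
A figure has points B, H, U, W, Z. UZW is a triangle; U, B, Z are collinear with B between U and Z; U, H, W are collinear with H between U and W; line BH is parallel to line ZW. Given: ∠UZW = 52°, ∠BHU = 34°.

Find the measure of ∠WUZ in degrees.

∠WUZ = 94°

1. ∠HBU = 52°  [BH∥ZW, corresponding at B]
2. ∠BUH = 94°  [△UBH]
3. ∠WUZ = 94°  [B on UZ, H on UW]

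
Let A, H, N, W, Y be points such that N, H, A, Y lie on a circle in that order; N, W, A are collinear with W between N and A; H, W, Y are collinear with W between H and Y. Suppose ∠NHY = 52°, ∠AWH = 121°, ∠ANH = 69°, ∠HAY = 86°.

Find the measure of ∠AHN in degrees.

1. ∠AYH = 69°  [same arc HA]
2. ∠AHY = 25°  [△HAY]
3. ∠HAN = 34°  [△HWA]
4. ∠AHN = 77°  [△NHA]

∠AHN = 77°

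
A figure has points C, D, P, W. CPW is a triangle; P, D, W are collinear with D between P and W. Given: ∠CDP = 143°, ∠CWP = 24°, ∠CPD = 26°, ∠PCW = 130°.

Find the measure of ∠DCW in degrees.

∠DCW = 119°

1. ∠CDW = 37°  [linear pair at D on PW]
2. ∠CWD = 24°  [D on ray WP]
3. ∠DCW = 119°  [△CDW]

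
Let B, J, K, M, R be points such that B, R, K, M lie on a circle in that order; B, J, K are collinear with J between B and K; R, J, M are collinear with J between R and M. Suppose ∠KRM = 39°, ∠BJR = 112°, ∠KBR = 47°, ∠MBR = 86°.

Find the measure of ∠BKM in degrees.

1. ∠KJM = 112°  [vertical angles at J]
2. ∠KMR = 47°  [same arc RK]
3. ∠BKM = 21°  [△KJM]

∠BKM = 21°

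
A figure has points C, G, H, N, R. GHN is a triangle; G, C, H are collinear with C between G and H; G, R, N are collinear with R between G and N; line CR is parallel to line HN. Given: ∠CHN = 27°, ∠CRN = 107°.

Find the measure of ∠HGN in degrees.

1. ∠GHN = 27°  [C on ray HG]
2. ∠CRG = 73°  [linear pair at R on GN]
3. ∠GCR = 27°  [CR∥HN, corresponding at C]
4. ∠CGR = 80°  [△GCR]
5. ∠HGN = 80°  [C on GH, R on GN]

∠HGN = 80°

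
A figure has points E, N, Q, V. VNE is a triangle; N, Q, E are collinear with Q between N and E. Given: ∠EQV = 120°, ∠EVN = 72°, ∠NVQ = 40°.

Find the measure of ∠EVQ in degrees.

1. ∠NQV = 60°  [linear pair at Q on NE]
2. ∠QNV = 80°  [△VNQ]
3. ∠ENV = 80°  [Q on ray NE]
4. ∠NEV = 28°  [△VNE]
5. ∠QEV = 28°  [Q on ray EN]
6. ∠EVQ = 32°  [△VQE]

∠EVQ = 32°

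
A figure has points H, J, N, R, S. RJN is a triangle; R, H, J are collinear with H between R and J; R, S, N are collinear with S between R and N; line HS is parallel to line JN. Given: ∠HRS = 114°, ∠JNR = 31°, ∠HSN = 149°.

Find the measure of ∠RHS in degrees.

∠RHS = 35°

1. ∠JRN = 114°  [H on RJ, S on RN]
2. ∠NJR = 35°  [△RJN]
3. ∠RHS = 35°  [HS∥JN, corresponding at H]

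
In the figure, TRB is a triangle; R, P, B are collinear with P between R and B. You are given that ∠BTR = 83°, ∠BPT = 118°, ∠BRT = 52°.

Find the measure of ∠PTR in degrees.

∠PTR = 66°

1. ∠RPT = 62°  [linear pair at P on RB]
2. ∠PRT = 52°  [P on ray RB]
3. ∠PTR = 66°  [△TRP]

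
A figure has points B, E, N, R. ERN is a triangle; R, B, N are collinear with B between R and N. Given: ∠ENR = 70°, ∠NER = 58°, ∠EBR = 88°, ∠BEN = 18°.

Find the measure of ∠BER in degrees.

∠BER = 40°

1. ∠ERN = 52°  [△ERN]
2. ∠BRE = 52°  [B on ray RN]
3. ∠BER = 40°  [△ERB]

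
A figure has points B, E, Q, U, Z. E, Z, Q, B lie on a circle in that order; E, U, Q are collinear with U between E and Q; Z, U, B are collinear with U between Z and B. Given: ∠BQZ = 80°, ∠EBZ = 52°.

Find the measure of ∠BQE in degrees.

1. ∠BEZ = 100°  [cyclic EZQB, opposite ∠E+∠Q]
2. ∠BZE = 28°  [△EZB]
3. ∠BQE = 28°  [same arc EB]

∠BQE = 28°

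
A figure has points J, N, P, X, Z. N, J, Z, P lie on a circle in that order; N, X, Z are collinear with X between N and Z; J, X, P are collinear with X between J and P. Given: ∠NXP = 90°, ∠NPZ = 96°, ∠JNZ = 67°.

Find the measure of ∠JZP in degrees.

1. ∠JXZ = 90°  [vertical angles at X]
2. ∠NJZ = 84°  [cyclic NJZP, opposite ∠J+∠P]
3. ∠JPZ = 67°  [same arc JZ]
4. ∠JZN = 29°  [△NJZ]
5. ∠PJZ = 61°  [△JXZ]
6. ∠JZP = 52°  [△JZP]

∠JZP = 52°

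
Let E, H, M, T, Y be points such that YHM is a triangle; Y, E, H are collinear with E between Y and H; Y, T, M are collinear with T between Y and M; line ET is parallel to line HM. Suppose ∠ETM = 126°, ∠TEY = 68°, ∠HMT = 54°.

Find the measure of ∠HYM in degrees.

∠HYM = 58°

1. ∠ETY = 54°  [linear pair at T on YM]
2. ∠EYT = 58°  [△YET]
3. ∠HYM = 58°  [E on YH, T on YM]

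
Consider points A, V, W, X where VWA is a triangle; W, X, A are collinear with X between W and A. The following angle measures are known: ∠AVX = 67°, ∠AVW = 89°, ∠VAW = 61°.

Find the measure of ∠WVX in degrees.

1. ∠AWV = 30°  [△VWA]
2. ∠VAX = 61°  [X on ray AW]
3. ∠VWX = 30°  [X on ray WA]
4. ∠AXV = 52°  [△VXA]
5. ∠VXW = 128°  [linear pair at X on WA]
6. ∠WVX = 22°  [△VWX]

∠WVX = 22°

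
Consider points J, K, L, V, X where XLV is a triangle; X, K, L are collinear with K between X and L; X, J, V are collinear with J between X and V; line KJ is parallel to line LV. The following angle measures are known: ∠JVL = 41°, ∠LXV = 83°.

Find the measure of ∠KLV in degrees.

1. ∠LVX = 41°  [J on ray VX]
2. ∠VLX = 56°  [△XLV]
3. ∠KLV = 56°  [K on ray LX]

∠KLV = 56°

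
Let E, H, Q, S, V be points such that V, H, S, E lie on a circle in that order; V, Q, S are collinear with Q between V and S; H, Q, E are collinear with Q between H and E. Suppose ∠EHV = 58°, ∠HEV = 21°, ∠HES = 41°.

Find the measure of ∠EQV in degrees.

1. ∠ESV = 58°  [same arc VE]
2. ∠EQS = 81°  [△SQE]
3. ∠EQV = 99°  [linear pair at Q on VS]

∠EQV = 99°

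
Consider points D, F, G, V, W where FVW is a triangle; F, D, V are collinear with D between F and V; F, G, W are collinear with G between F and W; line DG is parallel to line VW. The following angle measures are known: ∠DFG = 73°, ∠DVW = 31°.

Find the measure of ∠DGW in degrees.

∠DGW = 104°

1. ∠VFW = 73°  [D on FV, G on FW]
2. ∠FVW = 31°  [D on ray VF]
3. ∠FWV = 76°  [△FVW]
4. ∠DGF = 76°  [DG∥VW, corresponding at G]
5. ∠DGW = 104°  [linear pair at G on FW]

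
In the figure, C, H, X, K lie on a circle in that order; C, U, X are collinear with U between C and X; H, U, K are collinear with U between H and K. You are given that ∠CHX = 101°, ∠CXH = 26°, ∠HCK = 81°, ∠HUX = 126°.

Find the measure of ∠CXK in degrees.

∠CXK = 73°

1. ∠CKH = 26°  [same arc CH]
2. ∠CHK = 73°  [△CHK]
3. ∠CXK = 73°  [same arc CK]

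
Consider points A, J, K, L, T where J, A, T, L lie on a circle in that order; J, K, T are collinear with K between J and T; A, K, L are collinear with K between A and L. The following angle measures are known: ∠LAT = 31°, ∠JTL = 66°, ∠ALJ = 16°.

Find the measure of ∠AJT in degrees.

∠AJT = 67°

1. ∠LJT = 31°  [same arc TL]
2. ∠JLT = 83°  [△JTL]
3. ∠ATJ = 16°  [same arc JA]
4. ∠JAT = 97°  [cyclic JATL, opposite ∠A+∠L]
5. ∠AJT = 67°  [△JAT]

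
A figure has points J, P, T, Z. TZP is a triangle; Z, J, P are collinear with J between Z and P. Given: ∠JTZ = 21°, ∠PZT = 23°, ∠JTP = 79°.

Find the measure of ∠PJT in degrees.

∠PJT = 44°

1. ∠JZT = 23°  [J on ray ZP]
2. ∠TJZ = 136°  [△TZJ]
3. ∠PJT = 44°  [linear pair at J on ZP]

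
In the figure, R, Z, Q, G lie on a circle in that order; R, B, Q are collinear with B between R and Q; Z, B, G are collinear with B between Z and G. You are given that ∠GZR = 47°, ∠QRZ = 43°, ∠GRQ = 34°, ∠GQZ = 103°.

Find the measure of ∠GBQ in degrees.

1. ∠GQR = 47°  [same arc RG]
2. ∠QGZ = 43°  [same arc ZQ]
3. ∠GBQ = 90°  [△QBG]

∠GBQ = 90°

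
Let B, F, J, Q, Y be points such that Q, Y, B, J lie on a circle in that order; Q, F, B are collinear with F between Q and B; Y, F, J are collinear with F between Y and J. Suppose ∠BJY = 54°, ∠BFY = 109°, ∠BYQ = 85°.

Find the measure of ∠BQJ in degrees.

1. ∠BQY = 54°  [same arc YB]
2. ∠JFQ = 109°  [vertical angles at F]
3. ∠QBY = 41°  [△QYB]
4. ∠QJY = 41°  [same arc QY]
5. ∠BQJ = 30°  [△QFJ]

∠BQJ = 30°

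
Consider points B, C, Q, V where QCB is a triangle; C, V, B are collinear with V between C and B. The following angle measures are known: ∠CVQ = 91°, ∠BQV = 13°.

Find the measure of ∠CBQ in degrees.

1. ∠BVQ = 89°  [linear pair at V on CB]
2. ∠QBV = 78°  [△QVB]
3. ∠CBQ = 78°  [V on ray BC]

∠CBQ = 78°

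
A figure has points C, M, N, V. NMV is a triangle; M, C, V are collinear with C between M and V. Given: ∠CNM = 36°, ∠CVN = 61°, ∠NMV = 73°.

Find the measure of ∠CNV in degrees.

∠CNV = 10°

1. ∠CMN = 73°  [C on ray MV]
2. ∠MCN = 71°  [△NMC]
3. ∠NCV = 109°  [linear pair at C on MV]
4. ∠CNV = 10°  [△NCV]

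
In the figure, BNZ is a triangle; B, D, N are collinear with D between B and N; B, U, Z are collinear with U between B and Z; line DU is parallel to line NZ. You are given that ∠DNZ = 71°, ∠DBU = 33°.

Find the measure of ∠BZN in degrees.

∠BZN = 76°

1. ∠BNZ = 71°  [D on ray NB]
2. ∠NBZ = 33°  [D on BN, U on BZ]
3. ∠BZN = 76°  [△BNZ]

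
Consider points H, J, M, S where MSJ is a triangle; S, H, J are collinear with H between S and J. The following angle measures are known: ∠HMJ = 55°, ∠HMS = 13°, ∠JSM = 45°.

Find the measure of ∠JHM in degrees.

∠JHM = 58°

1. ∠HSM = 45°  [H on ray SJ]
2. ∠MHS = 122°  [△MSH]
3. ∠JHM = 58°  [linear pair at H on SJ]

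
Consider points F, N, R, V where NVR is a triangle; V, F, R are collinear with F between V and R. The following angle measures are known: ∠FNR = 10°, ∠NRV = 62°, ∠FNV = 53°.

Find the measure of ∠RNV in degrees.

∠RNV = 63°

1. ∠FRN = 62°  [F on ray RV]
2. ∠NFR = 108°  [△NFR]
3. ∠NFV = 72°  [linear pair at F on VR]
4. ∠FVN = 55°  [△NVF]
5. ∠NVR = 55°  [F on ray VR]
6. ∠RNV = 63°  [△NVR]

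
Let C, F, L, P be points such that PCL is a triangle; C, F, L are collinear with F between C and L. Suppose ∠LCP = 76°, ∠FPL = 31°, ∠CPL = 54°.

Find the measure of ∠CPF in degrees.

1. ∠CLP = 50°  [△PCL]
2. ∠FCP = 76°  [F on ray CL]
3. ∠FLP = 50°  [F on ray LC]
4. ∠LFP = 99°  [△PFL]
5. ∠CFP = 81°  [linear pair at F on CL]
6. ∠CPF = 23°  [△PCF]

∠CPF = 23°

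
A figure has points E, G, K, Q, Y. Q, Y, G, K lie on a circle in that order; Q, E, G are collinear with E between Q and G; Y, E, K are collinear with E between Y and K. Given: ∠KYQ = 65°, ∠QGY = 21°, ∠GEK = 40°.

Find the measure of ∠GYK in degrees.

∠GYK = 19°

1. ∠QKY = 21°  [same arc QY]
2. ∠KEQ = 140°  [linear pair at E on QG]
3. ∠GQK = 19°  [△QEK]
4. ∠GYK = 19°  [same arc GK]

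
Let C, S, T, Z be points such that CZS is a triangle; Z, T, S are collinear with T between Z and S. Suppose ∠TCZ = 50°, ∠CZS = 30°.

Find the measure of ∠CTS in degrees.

1. ∠CZT = 30°  [T on ray ZS]
2. ∠CTZ = 100°  [△CZT]
3. ∠CTS = 80°  [linear pair at T on ZS]

∠CTS = 80°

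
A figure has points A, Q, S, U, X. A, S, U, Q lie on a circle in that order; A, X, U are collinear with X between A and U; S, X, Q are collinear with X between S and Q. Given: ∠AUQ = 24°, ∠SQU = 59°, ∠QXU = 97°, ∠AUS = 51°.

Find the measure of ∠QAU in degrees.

∠QAU = 46°

1. ∠AXQ = 83°  [linear pair at X on AU]
2. ∠AQS = 51°  [same arc AS]
3. ∠QAU = 46°  [△AXQ]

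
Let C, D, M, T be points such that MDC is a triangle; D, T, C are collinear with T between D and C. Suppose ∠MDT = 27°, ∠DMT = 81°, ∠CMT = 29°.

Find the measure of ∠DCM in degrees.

1. ∠DTM = 72°  [△MDT]
2. ∠CTM = 108°  [linear pair at T on DC]
3. ∠MCT = 43°  [△MTC]
4. ∠DCM = 43°  [T on ray CD]

∠DCM = 43°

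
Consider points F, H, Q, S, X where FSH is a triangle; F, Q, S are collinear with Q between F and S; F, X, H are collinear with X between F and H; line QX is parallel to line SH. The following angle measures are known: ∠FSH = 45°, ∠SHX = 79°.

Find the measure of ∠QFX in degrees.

∠QFX = 56°

1. ∠FHS = 79°  [X on ray HF]
2. ∠HFS = 56°  [△FSH]
3. ∠QFX = 56°  [Q on FS, X on FH]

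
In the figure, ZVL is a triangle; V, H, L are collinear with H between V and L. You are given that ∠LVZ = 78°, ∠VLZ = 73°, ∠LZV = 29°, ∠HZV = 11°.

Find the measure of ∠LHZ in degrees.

∠LHZ = 89°

1. ∠HVZ = 78°  [H on ray VL]
2. ∠VHZ = 91°  [△ZVH]
3. ∠LHZ = 89°  [linear pair at H on VL]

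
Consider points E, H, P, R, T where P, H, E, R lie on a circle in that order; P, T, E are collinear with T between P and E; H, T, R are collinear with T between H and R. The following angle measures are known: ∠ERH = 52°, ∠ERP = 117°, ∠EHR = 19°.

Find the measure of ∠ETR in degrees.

1. ∠EPR = 19°  [same arc ER]
2. ∠PER = 44°  [△PER]
3. ∠ETR = 84°  [△ETR]

∠ETR = 84°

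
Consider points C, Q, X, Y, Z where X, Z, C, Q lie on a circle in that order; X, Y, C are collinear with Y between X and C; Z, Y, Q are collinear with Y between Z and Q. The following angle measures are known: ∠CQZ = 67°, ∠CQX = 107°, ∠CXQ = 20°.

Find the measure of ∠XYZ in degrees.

∠XYZ = 60°

1. ∠CXZ = 67°  [same arc ZC]
2. ∠QCX = 53°  [△XCQ]
3. ∠QZX = 53°  [same arc XQ]
4. ∠XYZ = 60°  [△XYZ]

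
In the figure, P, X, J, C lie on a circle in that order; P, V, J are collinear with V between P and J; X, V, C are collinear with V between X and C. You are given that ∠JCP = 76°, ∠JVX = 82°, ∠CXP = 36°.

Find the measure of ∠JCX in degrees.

∠JCX = 46°

1. ∠CVP = 82°  [vertical angles at V]
2. ∠CJP = 36°  [same arc PC]
3. ∠CVJ = 98°  [linear pair at V on PJ]
4. ∠JCX = 46°  [△JVC]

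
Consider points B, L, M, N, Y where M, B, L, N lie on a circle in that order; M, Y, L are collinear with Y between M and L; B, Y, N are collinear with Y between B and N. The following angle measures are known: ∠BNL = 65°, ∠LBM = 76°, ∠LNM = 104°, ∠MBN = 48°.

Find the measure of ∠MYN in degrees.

1. ∠BML = 65°  [same arc BL]
2. ∠BLM = 39°  [△MBL]
3. ∠MLN = 48°  [same arc MN]
4. ∠BNM = 39°  [same arc MB]
5. ∠LMN = 28°  [△MLN]
6. ∠MYN = 113°  [△MYN]

∠MYN = 113°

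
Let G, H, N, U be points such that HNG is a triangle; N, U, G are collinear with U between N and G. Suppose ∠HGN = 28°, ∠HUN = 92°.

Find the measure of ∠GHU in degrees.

1. ∠HGU = 28°  [U on ray GN]
2. ∠GUH = 88°  [linear pair at U on NG]
3. ∠GHU = 64°  [△HUG]

∠GHU = 64°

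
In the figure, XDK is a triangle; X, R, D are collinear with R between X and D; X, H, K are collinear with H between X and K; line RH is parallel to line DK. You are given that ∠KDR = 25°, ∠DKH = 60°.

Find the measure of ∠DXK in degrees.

1. ∠KDX = 25°  [R on ray DX]
2. ∠DKX = 60°  [H on ray KX]
3. ∠DXK = 95°  [△XDK]

∠DXK = 95°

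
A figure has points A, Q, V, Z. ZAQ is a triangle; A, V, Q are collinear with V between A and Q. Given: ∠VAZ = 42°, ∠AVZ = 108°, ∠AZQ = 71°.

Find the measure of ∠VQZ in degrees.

∠VQZ = 67°

1. ∠QAZ = 42°  [V on ray AQ]
2. ∠AQZ = 67°  [△ZAQ]
3. ∠VQZ = 67°  [V on ray QA]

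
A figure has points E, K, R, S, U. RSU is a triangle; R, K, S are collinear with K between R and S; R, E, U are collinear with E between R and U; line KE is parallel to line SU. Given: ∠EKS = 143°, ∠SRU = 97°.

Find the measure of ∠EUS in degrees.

∠EUS = 46°

1. ∠EKR = 37°  [linear pair at K on RS]
2. ∠ERK = 97°  [K on RS, E on RU]
3. ∠KER = 46°  [△RKE]
4. ∠KEU = 134°  [linear pair at E on RU]
5. ∠EUS = 46°  [KE∥SU, co-interior at U–E]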